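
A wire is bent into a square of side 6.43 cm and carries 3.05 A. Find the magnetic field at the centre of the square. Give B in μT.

B ≈ 53.7 μT

Each side is a finite straight segment at perpendicular distance d = a/(2 tan(π/4)) = 0.03215 m from the centre, with end-angles ±π/4.
One side contributes B₁ = (μ₀I/4πd)·2 sin(π/4) = 1.34×10⁻⁵ T.
All 4 sides add in the same direction: B = 4 × 1.34×10⁻⁵ = 5.37×10⁻⁵ T.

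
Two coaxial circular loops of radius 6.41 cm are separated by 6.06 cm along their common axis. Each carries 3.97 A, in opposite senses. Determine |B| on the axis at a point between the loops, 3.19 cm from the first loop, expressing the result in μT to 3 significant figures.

Each loop contributes B = μ₀IR²/[2(R²+z²)^(3/2)] on the axis, with z measured from that loop.
Loop 1 (z = 0.0319 m): B₁ = 2.79×10⁻⁵ T. Loop 2 (z = 0.0287 m): B₂ = 2.96×10⁻⁵ T.
The fields oppose: B = |B₁ − B₂| = 1.66×10⁻⁶ T.

B ≈ 1.66 μT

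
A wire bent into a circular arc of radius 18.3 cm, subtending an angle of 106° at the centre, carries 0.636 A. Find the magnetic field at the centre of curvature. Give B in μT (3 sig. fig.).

B ≈ 0.643 μT

The Biot–Savart field of a circular arc at its centre is B = μ₀Iφ/(4πR), with φ = 1.85 rad.
B = (4π×10⁻⁷ × 0.636 × 1.85) / (4π × 0.183) = 6.43×10⁻⁷ T.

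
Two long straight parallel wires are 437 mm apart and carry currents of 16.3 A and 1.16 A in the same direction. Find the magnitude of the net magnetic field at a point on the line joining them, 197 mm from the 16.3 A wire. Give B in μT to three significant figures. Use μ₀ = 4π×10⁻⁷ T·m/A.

Each long wire gives B = μ₀I/(2πd). Distances are d₁ = 0.197 m and d₂ = 0.24 m.
B₁ = 1.65×10⁻⁵ T, B₂ = 9.67×10⁻⁷ T.
Between parallel currents the two contributions point in opposite directions, so they subtract. B = |B₁ − B₂| = |1.65×10⁻⁵ − 9.67×10⁻⁷| = 1.56×10⁻⁵ T.

B ≈ 15.6 μT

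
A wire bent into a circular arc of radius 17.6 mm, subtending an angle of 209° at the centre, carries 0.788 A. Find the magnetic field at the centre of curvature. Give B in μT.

The Biot–Savart field of a circular arc at its centre is B = μ₀Iφ/(4πR), with φ = 3.648 rad.
B = (4π×10⁻⁷ × 0.788 × 3.648) / (4π × 0.0176) = 1.63×10⁻⁵ T.

B ≈ 16.3 μT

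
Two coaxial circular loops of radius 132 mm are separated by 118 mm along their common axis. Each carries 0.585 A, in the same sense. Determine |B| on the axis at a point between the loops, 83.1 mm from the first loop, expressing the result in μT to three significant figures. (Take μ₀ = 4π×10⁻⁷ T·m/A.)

Each loop contributes B = μ₀IR²/[2(R²+z²)^(3/2)] on the axis, with z measured from that loop.
Loop 1 (z = 0.0831 m): B₁ = 1.69×10⁻⁶ T. Loop 2 (z = 0.0349 m): B₂ = 2.52×10⁻⁶ T.
The fields add: B = B₁ + B₂ = 4.20×10⁻⁶ T.

B ≈ 4.20 μT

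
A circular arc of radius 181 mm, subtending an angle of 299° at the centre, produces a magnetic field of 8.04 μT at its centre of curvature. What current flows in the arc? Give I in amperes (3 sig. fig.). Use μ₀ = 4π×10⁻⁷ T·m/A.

For a circular arc, B = μ₀Iφ/(4πR) with φ in radians; here φ = 5.219 rad.
So I = 4πRB/(μ₀φ) = 4π × 0.181 × 8.04×10⁻⁶ / (4π×10⁻⁷ × 5.219) = 2.79 A.

I ≈ 2.79 A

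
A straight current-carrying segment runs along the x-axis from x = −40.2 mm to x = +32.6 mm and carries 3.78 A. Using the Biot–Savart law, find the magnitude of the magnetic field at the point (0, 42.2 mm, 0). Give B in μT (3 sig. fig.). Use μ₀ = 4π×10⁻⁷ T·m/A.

For a finite straight segment, B = (μ₀I/4πd)(sinθ₁ + sinθ₂), where θ₁, θ₂ are the angles from the perpendicular to each end.
The perpendicular distance is d = 0.0422 m; the end-offsets along the wire are a = 0.0402 m and b = 0.0326 m.
sinθ₁ = 0.0402/√(0.0402²+0.0422²) = 0.6897; sinθ₂ = 0.0326/√(0.0326²+0.0422²) = 0.6113.
B = (4π×10⁻⁷ × 3.78) / (4π × 0.0422) × (0.6897 + 0.6113) = 1.17×10⁻⁵ T.

B ≈ 11.7 μT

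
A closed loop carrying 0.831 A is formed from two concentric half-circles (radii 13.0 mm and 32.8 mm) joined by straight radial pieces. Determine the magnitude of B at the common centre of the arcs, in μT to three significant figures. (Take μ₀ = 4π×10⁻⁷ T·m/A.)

B ≈ 12.1 μT

The radial connectors point toward the centre, so dl × r̂ = 0 and they contribute nothing.
Each semicircle gives μ₀I/(4R): inner arc 2.01×10⁻⁵ T, outer arc 7.96×10⁻⁶ T.
The two arcs carry current in opposite angular senses, so their fields oppose: B = |2.01×10⁻⁵ − 7.96×10⁻⁶| = 1.21×10⁻⁵ T.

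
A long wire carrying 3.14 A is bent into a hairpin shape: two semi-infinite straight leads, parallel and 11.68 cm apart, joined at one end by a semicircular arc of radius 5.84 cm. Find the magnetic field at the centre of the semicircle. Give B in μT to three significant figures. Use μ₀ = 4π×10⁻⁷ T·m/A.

B ≈ 27.6 μT

The semicircular arc contributes B_arc = μ₀I·π/(4πR) = μ₀I/(4R) = 1.69×10⁻⁵ T.
Each semi-infinite lead is at perpendicular distance R = 0.0584 m from the centre, with the perpendicular foot at its near end, so it contributes μ₀I/(4πR); both point the same way, together 1.08×10⁻⁵ T.
Arc and leads all point the same direction: B = 1.69×10⁻⁵ + 1.08×10⁻⁵ = 2.76×10⁻⁵ T.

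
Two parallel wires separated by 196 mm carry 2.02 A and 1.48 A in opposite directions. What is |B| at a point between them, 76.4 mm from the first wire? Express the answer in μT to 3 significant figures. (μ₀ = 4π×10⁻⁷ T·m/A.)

Each long wire gives B = μ₀I/(2πd). Distances are d₁ = 0.0764 m and d₂ = 0.1196 m.
B₁ = 5.29×10⁻⁶ T, B₂ = 2.47×10⁻⁶ T.
Between antiparallel currents both contributions point the same way, so they add. B = B₁ + B₂ = 5.29×10⁻⁶ + 2.47×10⁻⁶ = 7.76×10⁻⁶ T.

B ≈ 7.76 μT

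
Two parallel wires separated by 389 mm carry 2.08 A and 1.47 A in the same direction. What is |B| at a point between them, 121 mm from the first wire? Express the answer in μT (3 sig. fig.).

Each long wire gives B = μ₀I/(2πd). Distances are d₁ = 0.121 m and d₂ = 0.268 m.
B₁ = 3.44×10⁻⁶ T, B₂ = 1.10×10⁻⁶ T.
Between parallel currents the two contributions point in opposite directions, so they subtract. B = |B₁ − B₂| = |3.44×10⁻⁶ − 1.10×10⁻⁶| = 2.34×10⁻⁶ T.

B ≈ 2.34 μT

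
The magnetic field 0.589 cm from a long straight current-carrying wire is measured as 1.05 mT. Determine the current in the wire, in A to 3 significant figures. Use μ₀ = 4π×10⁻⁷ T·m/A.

For a long straight wire B = μ₀I/(2πd), so I = 2πdB/μ₀.
I = 2π × 0.00589 × 1.05×10⁻³ / (4π×10⁻⁷) = 30.9 A.

I ≈ 30.9 A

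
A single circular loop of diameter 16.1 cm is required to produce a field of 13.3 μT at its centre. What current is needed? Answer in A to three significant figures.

At the centre of a circular loop B = μ₀I/(2R), so I = 2RB/μ₀.
With R = 0.0805 m, I = 2 × 0.0805 × 1.33×10⁻⁵ / (4π×10⁻⁷) = 1.70 A.

I ≈ 1.70 A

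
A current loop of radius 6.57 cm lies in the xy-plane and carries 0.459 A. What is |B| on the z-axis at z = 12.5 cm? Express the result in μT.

B ≈ 0.442 μT

On the axis of a circular loop, B = μ₀IR² / [2(R²+z²)^(3/2)].
R² + z² = (0.0657)² + (0.125)² = 0.01994 m², and (R²+z²)^(3/2) = 2.82×10⁻³ m³.
B = (4π×10⁻⁷ × 0.459 × 0.004316) / (2 × 2.82×10⁻³) = 4.42×10⁻⁷ T.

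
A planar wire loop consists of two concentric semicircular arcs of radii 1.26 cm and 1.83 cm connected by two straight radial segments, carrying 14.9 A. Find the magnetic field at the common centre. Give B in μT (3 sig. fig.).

The radial connectors point toward the centre, so dl × r̂ = 0 and they contribute nothing.
Each semicircle gives μ₀I/(4R): inner arc 3.72×10⁻⁴ T, outer arc 2.56×10⁻⁴ T.
The two arcs carry current in opposite angular senses, so their fields oppose: B = |3.72×10⁻⁴ − 2.56×10⁻⁴| = 1.16×10⁻⁴ T.

B ≈ 116 μT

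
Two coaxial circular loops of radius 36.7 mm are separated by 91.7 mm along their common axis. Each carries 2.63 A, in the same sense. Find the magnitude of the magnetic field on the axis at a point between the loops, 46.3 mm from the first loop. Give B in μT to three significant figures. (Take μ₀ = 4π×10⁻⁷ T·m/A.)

Each loop contributes B = μ₀IR²/[2(R²+z²)^(3/2)] on the axis, with z measured from that loop.
Loop 1 (z = 0.0463 m): B₁ = 1.08×10⁻⁵ T. Loop 2 (z = 0.0454 m): B₂ = 1.12×10⁻⁵ T.
The fields add: B = B₁ + B₂ = 2.20×10⁻⁵ T.

B ≈ 22.0 μT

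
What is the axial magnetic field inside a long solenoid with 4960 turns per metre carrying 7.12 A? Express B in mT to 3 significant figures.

Inside a long solenoid, B = μ₀nI with n = 4960 turns/m.
B = 4π×10⁻⁷ × 4960 × 7.12 = 4.44×10⁻² T.

B ≈ 44.4 mT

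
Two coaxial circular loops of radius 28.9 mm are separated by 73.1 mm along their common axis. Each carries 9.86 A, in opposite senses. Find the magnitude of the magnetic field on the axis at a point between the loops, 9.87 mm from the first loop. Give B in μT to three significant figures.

Each loop contributes B = μ₀IR²/[2(R²+z²)^(3/2)] on the axis, with z measured from that loop.
Loop 1 (z = 0.00987 m): B₁ = 1.82×10⁻⁴ T. Loop 2 (z = 0.06323 m): B₂ = 1.54×10⁻⁵ T.
The fields oppose: B = |B₁ − B₂| = 1.66×10⁻⁴ T.

B ≈ 166 μT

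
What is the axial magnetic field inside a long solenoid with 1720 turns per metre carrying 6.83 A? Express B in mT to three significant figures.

Inside a long solenoid, B = μ₀nI with n = 1720 turns/m.
B = 4π×10⁻⁷ × 1720 × 6.83 = 1.48×10⁻² T.

B ≈ 14.8 mT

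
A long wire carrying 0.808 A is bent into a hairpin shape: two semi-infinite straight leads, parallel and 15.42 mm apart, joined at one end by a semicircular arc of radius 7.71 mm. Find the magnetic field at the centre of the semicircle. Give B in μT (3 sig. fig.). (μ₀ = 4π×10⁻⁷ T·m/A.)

The semicircular arc contributes B_arc = μ₀I·π/(4πR) = μ₀I/(4R) = 3.29×10⁻⁵ T.
Each semi-infinite lead is at perpendicular distance R = 0.00771 m from the centre, with the perpendicular foot at its near end, so it contributes μ₀I/(4πR); both point the same way, together 2.10×10⁻⁵ T.
Arc and leads all point the same direction: B = 3.29×10⁻⁵ + 2.10×10⁻⁵ = 5.39×10⁻⁵ T.

B ≈ 53.9 μT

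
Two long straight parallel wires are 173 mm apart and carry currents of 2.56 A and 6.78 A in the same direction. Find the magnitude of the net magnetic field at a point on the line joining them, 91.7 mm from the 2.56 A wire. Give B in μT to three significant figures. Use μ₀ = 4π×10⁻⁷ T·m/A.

Each long wire gives B = μ₀I/(2πd). Distances are d₁ = 0.0917 m and d₂ = 0.0813 m.
B₁ = 5.58×10⁻⁶ T, B₂ = 1.67×10⁻⁵ T.
Between parallel currents the two contributions point in opposite directions, so they subtract. B = |B₁ − B₂| = |5.58×10⁻⁶ − 1.67×10⁻⁵| = 1.11×10⁻⁵ T.

B ≈ 11.1 μT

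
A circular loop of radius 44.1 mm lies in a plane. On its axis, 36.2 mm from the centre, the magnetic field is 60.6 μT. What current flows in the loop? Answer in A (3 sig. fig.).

I ≈ 9.21 A

On the axis of a loop, B = μ₀IR²/[2(R²+z²)^(3/2)], so I = 2B(R²+z²)^(3/2)/(μ₀R²).
R² + z² = 0.001945 + 0.00131 = 0.003255 m²; raised to 3/2 gives 1.86×10⁻⁴ m³.
I = 2 × 6.06×10⁻⁵ × 1.86×10⁻⁴ / (1.26×10⁻⁶ × 0.001945) = 9.21 A.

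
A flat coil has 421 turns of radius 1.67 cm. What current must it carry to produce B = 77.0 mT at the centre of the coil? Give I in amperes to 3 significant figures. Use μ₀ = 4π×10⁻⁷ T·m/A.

I ≈ 4.86 A

For an N-turn coil, B = Nμ₀I/(2R) with R = 0.0167 m, so I = 2RB/(Nμ₀) = 2 × 0.0167 × 7.70×10⁻² / (421 × 4π×10⁻⁷) = 4.86 A.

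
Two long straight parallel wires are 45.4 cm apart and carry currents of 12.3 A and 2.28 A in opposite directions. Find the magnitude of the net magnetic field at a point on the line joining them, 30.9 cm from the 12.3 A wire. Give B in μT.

Each long wire gives B = μ₀I/(2πd). Distances are d₁ = 0.309 m and d₂ = 0.145 m.
B₁ = 7.96×10⁻⁶ T, B₂ = 3.14×10⁻⁶ T.
Between antiparallel currents both contributions point the same way, so they add. B = B₁ + B₂ = 7.96×10⁻⁶ + 3.14×10⁻⁶ = 1.11×10⁻⁵ T.

B ≈ 11.1 μT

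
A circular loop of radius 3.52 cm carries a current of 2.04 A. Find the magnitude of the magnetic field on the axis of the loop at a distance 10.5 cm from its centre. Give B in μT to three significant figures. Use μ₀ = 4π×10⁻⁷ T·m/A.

On the axis of a circular loop, B = μ₀IR² / [2(R²+z²)^(3/2)].
R² + z² = (0.0352)² + (0.105)² = 0.01226 m², and (R²+z²)^(3/2) = 1.36×10⁻³ m³.
B = (4π×10⁻⁷ × 2.04 × 0.001239) / (2 × 1.36×10⁻³) = 1.17×10⁻⁶ T.

B ≈ 1.17 μT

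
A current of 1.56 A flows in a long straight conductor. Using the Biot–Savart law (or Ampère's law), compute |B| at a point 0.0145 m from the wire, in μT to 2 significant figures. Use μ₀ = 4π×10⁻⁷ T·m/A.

B ≈ 22 μT

For an infinitely long straight wire, B = μ₀I/(2πd).
B = (4π×10⁻⁷ × 1.56) / (2π × 0.0145) = 2.15×10⁻⁵ T.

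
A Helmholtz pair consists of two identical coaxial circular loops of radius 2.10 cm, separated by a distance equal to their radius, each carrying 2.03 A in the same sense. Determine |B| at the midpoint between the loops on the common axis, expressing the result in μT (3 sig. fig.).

B ≈ 86.9 μT

Each loop contributes B = μ₀IR²/[2(R²+z²)^(3/2)] on the axis, with z measured from that loop.
Loop 1 (z = 0.0105 m): B₁ = 4.35×10⁻⁵ T. Loop 2 (z = 0.0105 m): B₂ = 4.35×10⁻⁵ T.
The fields add: B = B₁ + B₂ = 8.69×10⁻⁵ T.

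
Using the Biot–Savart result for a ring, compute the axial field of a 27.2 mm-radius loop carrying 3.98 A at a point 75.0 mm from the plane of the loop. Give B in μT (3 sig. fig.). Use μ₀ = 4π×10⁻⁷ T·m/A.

B ≈ 3.64 μT

On the axis of a circular loop, B = μ₀IR² / [2(R²+z²)^(3/2)].
R² + z² = (0.0272)² + (0.075)² = 0.006365 m², and (R²+z²)^(3/2) = 5.08×10⁻⁴ m³.
B = (4π×10⁻⁷ × 3.98 × 0.0007398) / (2 × 5.08×10⁻⁴) = 3.64×10⁻⁶ T.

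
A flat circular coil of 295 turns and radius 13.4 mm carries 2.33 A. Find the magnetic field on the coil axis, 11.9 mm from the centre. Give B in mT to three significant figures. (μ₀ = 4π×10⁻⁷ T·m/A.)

B ≈ 13.5 mT

For an N-turn flat coil, B = Nμ₀IR²/[2(R²+z²)^(3/2)] with R = 0.0134 m, z = 0.0119 m.
B = 295 × 4.57×10⁻⁵ T = 1.35×10⁻² T.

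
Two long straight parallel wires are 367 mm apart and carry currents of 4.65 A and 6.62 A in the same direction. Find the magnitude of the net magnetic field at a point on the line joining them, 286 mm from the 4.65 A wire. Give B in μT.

Each long wire gives B = μ₀I/(2πd). Distances are d₁ = 0.286 m and d₂ = 0.081 m.
B₁ = 3.25×10⁻⁶ T, B₂ = 1.63×10⁻⁵ T.
Between parallel currents the two contributions point in opposite directions, so they subtract. B = |B₁ − B₂| = |3.25×10⁻⁶ − 1.63×10⁻⁵| = 1.31×10⁻⁵ T.

B ≈ 13.1 μT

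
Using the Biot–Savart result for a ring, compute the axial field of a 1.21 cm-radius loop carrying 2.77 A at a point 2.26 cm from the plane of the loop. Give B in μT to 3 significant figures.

On the axis of a circular loop, B = μ₀IR² / [2(R²+z²)^(3/2)].
R² + z² = (0.0121)² + (0.0226)² = 0.0006572 m², and (R²+z²)^(3/2) = 1.68×10⁻⁵ m³.
B = (4π×10⁻⁷ × 2.77 × 0.0001464) / (2 × 1.68×10⁻⁵) = 1.51×10⁻⁵ T.

B ≈ 15.1 μT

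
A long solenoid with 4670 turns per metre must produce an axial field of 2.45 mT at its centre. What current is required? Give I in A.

Inside a long solenoid B = μ₀nI with n = 4670 m⁻¹, so I = B/(μ₀n).
I = 2.45×10⁻³ / (4π×10⁻⁷ × 4670) = 0.417 A.

I ≈ 0.417 A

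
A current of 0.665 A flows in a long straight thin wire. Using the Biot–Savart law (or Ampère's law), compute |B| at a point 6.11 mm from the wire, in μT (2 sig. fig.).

B ≈ 22 μT

For an infinitely long straight wire, B = μ₀I/(2πd).
B = (4π×10⁻⁷ × 0.665) / (2π × 0.00611) = 2.18×10⁻⁵ T.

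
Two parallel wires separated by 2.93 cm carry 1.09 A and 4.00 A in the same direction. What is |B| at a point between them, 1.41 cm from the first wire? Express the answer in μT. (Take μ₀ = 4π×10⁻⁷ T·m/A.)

Each long wire gives B = μ₀I/(2πd). Distances are d₁ = 0.0141 m and d₂ = 0.0152 m.
B₁ = 1.55×10⁻⁵ T, B₂ = 5.26×10⁻⁵ T.
Between parallel currents the two contributions point in opposite directions, so they subtract. B = |B₁ − B₂| = |1.55×10⁻⁵ − 5.26×10⁻⁵| = 3.72×10⁻⁵ T.

B ≈ 37.2 μT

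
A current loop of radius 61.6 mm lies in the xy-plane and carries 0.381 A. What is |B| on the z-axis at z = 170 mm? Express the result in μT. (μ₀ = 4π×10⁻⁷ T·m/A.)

B ≈ 0.154 μT

On the axis of a circular loop, B = μ₀IR² / [2(R²+z²)^(3/2)].
R² + z² = (0.0616)² + (0.17)² = 0.03269 m², and (R²+z²)^(3/2) = 5.91×10⁻³ m³.
B = (4π×10⁻⁷ × 0.381 × 0.003795) / (2 × 5.91×10⁻³) = 1.54×10⁻⁷ T.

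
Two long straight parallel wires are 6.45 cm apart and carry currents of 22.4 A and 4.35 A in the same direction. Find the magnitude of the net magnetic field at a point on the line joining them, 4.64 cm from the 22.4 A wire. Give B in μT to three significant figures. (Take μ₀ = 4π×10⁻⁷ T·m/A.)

B ≈ 48.5 μT

Each long wire gives B = μ₀I/(2πd). Distances are d₁ = 0.0464 m and d₂ = 0.0181 m.
B₁ = 9.66×10⁻⁵ T, B₂ = 4.81×10⁻⁵ T.
Between parallel currents the two contributions point in opposite directions, so they subtract. B = |B₁ − B₂| = |9.66×10⁻⁵ − 4.81×10⁻⁵| = 4.85×10⁻⁵ T.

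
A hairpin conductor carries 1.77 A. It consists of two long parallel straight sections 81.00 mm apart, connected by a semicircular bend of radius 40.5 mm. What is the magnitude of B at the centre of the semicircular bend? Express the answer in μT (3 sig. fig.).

The semicircular arc contributes B_arc = μ₀I·π/(4πR) = μ₀I/(4R) = 1.37×10⁻⁵ T.
Each semi-infinite lead is at perpendicular distance R = 0.0405 m from the centre, with the perpendicular foot at its near end, so it contributes μ₀I/(4πR); both point the same way, together 8.74×10⁻⁶ T.
Arc and leads all point the same direction: B = 1.37×10⁻⁵ + 8.74×10⁻⁶ = 2.25×10⁻⁵ T.

B ≈ 22.5 μT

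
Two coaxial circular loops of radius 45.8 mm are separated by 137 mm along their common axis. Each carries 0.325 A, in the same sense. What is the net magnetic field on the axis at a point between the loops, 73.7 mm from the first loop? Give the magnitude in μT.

B ≈ 1.55 μT

Each loop contributes B = μ₀IR²/[2(R²+z²)^(3/2)] on the axis, with z measured from that loop.
Loop 1 (z = 0.0737 m): B₁ = 6.56×10⁻⁷ T. Loop 2 (z = 0.0633 m): B₂ = 8.98×10⁻⁷ T.
The fields add: B = B₁ + B₂ = 1.55×10⁻⁶ T.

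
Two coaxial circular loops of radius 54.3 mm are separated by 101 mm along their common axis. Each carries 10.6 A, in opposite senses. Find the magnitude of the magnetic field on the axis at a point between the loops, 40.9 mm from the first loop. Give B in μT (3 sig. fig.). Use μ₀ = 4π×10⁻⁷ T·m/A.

B ≈ 25.6 μT

Each loop contributes B = μ₀IR²/[2(R²+z²)^(3/2)] on the axis, with z measured from that loop.
Loop 1 (z = 0.0409 m): B₁ = 6.25×10⁻⁵ T. Loop 2 (z = 0.0601 m): B₂ = 3.70×10⁻⁵ T.
The fields oppose: B = |B₁ − B₂| = 2.56×10⁻⁵ T.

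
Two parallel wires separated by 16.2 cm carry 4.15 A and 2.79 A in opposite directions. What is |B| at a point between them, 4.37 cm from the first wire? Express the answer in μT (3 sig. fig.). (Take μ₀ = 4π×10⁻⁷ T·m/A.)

Each long wire gives B = μ₀I/(2πd). Distances are d₁ = 0.0437 m and d₂ = 0.1183 m.
B₁ = 1.90×10⁻⁵ T, B₂ = 4.72×10⁻⁶ T.
Between antiparallel currents both contributions point the same way, so they add. B = B₁ + B₂ = 1.90×10⁻⁵ + 4.72×10⁻⁶ = 2.37×10⁻⁵ T.

B ≈ 23.7 μT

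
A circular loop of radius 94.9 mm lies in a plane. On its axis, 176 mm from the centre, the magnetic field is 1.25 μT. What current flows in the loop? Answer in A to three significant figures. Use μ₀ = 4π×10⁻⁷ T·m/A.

On the axis of a loop, B = μ₀IR²/[2(R²+z²)^(3/2)], so I = 2B(R²+z²)^(3/2)/(μ₀R²).
R² + z² = 0.009006 + 0.03098 = 0.03998 m²; raised to 3/2 gives 7.99×10⁻³ m³.
I = 2 × 1.25×10⁻⁶ × 7.99×10⁻³ / (1.26×10⁻⁶ × 0.009006) = 1.77 A.

I ≈ 1.77 A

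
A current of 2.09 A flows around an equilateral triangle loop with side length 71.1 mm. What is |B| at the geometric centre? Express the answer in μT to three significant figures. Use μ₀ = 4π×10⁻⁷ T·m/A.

B ≈ 52.9 μT

Each side is a finite straight segment at perpendicular distance d = a/(2 tan(π/3)) = 0.02052 m from the centre, with end-angles ±π/3.
One side contributes B₁ = (μ₀I/4πd)·2 sin(π/3) = 1.76×10⁻⁵ T.
All 3 sides add in the same direction: B = 3 × 1.76×10⁻⁵ = 5.29×10⁻⁵ T.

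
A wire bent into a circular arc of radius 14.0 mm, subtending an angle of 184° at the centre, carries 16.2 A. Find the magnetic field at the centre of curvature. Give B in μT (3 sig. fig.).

B ≈ 372 μT

The Biot–Savart field of a circular arc at its centre is B = μ₀Iφ/(4πR), with φ = 3.211 rad.
B = (4π×10⁻⁷ × 16.2 × 3.211) / (4π × 0.014) = 3.72×10⁻⁴ T.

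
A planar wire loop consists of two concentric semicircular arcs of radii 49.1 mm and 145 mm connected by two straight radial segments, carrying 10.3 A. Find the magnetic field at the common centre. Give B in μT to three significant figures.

The radial connectors point toward the centre, so dl × r̂ = 0 and they contribute nothing.
Each semicircle gives μ₀I/(4R): inner arc 6.59×10⁻⁵ T, outer arc 2.23×10⁻⁵ T.
The two arcs carry current in opposite angular senses, so their fields oppose: B = |6.59×10⁻⁵ − 2.23×10⁻⁵| = 4.36×10⁻⁵ T.

B ≈ 43.6 μT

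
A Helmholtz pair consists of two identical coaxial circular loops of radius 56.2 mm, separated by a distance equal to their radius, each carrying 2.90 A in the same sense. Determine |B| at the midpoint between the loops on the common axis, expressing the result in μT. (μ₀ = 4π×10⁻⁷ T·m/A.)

B ≈ 46.4 μT

Each loop contributes B = μ₀IR²/[2(R²+z²)^(3/2)] on the axis, with z measured from that loop.
Loop 1 (z = 0.0281 m): B₁ = 2.32×10⁻⁵ T. Loop 2 (z = 0.0281 m): B₂ = 2.32×10⁻⁵ T.
The fields add: B = B₁ + B₂ = 4.64×10⁻⁵ T.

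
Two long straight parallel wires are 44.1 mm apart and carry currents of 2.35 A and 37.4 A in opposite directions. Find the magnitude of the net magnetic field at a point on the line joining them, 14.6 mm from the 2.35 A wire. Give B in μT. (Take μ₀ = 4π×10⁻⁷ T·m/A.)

B ≈ 286 μT

Each long wire gives B = μ₀I/(2πd). Distances are d₁ = 0.0146 m and d₂ = 0.0295 m.
B₁ = 3.22×10⁻⁵ T, B₂ = 2.54×10⁻⁴ T.
Between antiparallel currents both contributions point the same way, so they add. B = B₁ + B₂ = 3.22×10⁻⁵ + 2.54×10⁻⁴ = 2.86×10⁻⁴ T.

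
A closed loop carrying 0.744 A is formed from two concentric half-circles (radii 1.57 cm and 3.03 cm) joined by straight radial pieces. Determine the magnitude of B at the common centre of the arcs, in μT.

B ≈ 7.17 μT

The radial connectors point toward the centre, so dl × r̂ = 0 and they contribute nothing.
Each semicircle gives μ₀I/(4R): inner arc 1.49×10⁻⁵ T, outer arc 7.71×10⁻⁶ T.
The two arcs carry current in opposite angular senses, so their fields oppose: B = |1.49×10⁻⁵ − 7.71×10⁻⁶| = 7.17×10⁻⁶ T.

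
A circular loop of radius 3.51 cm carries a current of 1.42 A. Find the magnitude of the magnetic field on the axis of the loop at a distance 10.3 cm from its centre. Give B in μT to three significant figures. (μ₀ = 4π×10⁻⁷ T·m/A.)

B ≈ 0.853 μT

On the axis of a circular loop, B = μ₀IR² / [2(R²+z²)^(3/2)].
R² + z² = (0.0351)² + (0.103)² = 0.01184 m², and (R²+z²)^(3/2) = 1.29×10⁻³ m³.
B = (4π×10⁻⁷ × 1.42 × 0.001232) / (2 × 1.29×10⁻³) = 8.53×10⁻⁷ T.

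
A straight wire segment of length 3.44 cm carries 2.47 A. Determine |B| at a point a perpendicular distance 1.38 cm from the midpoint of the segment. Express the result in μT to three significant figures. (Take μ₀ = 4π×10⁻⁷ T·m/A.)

For a finite straight segment, B = (μ₀I/4πd)(sinθ₁ + sinθ₂), where θ₁, θ₂ are the angles from the perpendicular to each end.
The perpendicular from the point meets the wire at its midpoint, so each end is L/2 = 0.0172 m away along the wire.
sinθ₁ = 0.0172/√(0.0172²+0.0138²) = 0.7800; sinθ₂ = 0.0172/√(0.0172²+0.0138²) = 0.7800.
B = (4π×10⁻⁷ × 2.47) / (4π × 0.0138) × (0.7800 + 0.7800) = 2.79×10⁻⁵ T.

B ≈ 27.9 μT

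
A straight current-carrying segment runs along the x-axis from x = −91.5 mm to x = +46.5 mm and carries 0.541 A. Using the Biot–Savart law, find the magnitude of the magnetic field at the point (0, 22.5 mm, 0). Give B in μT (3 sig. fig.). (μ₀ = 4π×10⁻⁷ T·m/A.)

For a finite straight segment, B = (μ₀I/4πd)(sinθ₁ + sinθ₂), where θ₁, θ₂ are the angles from the perpendicular to each end.
The perpendicular distance is d = 0.0225 m; the end-offsets along the wire are a = 0.0915 m and b = 0.0465 m.
sinθ₁ = 0.0915/√(0.0915²+0.0225²) = 0.9711; sinθ₂ = 0.0465/√(0.0465²+0.0225²) = 0.9002.
B = (4π×10⁻⁷ × 0.541) / (4π × 0.0225) × (0.9711 + 0.9002) = 4.50×10⁻⁶ T.

B ≈ 4.50 μT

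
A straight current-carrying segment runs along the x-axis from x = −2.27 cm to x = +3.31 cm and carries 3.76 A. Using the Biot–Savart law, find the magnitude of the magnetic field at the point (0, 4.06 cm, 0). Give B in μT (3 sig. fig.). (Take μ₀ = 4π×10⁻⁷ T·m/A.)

B ≈ 10.4 μT

For a finite straight segment, B = (μ₀I/4πd)(sinθ₁ + sinθ₂), where θ₁, θ₂ are the angles from the perpendicular to each end.
The perpendicular distance is d = 0.0406 m; the end-offsets along the wire are a = 0.0227 m and b = 0.0331 m.
sinθ₁ = 0.0227/√(0.0227²+0.0406²) = 0.4880; sinθ₂ = 0.0331/√(0.0331²+0.0406²) = 0.6319.
B = (4π×10⁻⁷ × 3.76) / (4π × 0.0406) × (0.4880 + 0.6319) = 1.04×10⁻⁵ T.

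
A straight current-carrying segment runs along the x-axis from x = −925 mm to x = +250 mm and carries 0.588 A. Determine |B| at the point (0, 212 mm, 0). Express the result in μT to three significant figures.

For a finite straight segment, B = (μ₀I/4πd)(sinθ₁ + sinθ₂), where θ₁, θ₂ are the angles from the perpendicular to each end.
The perpendicular distance is d = 0.212 m; the end-offsets along the wire are a = 0.925 m and b = 0.25 m.
sinθ₁ = 0.925/√(0.925²+0.212²) = 0.9747; sinθ₂ = 0.25/√(0.25²+0.212²) = 0.7627.
B = (4π×10⁻⁷ × 0.588) / (4π × 0.212) × (0.9747 + 0.7627) = 4.82×10⁻⁷ T.

B ≈ 0.482 μT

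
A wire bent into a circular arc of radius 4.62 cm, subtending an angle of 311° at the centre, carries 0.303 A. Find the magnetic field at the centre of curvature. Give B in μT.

The Biot–Savart field of a circular arc at its centre is B = μ₀Iφ/(4πR), with φ = 5.428 rad.
B = (4π×10⁻⁷ × 0.303 × 5.428) / (4π × 0.0462) = 3.56×10⁻⁶ T.

B ≈ 3.56 μT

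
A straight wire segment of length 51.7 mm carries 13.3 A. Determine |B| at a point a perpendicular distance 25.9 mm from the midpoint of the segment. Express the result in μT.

For a finite straight segment, B = (μ₀I/4πd)(sinθ₁ + sinθ₂), where θ₁, θ₂ are the angles from the perpendicular to each end.
The perpendicular from the point meets the wire at its midpoint, so each end is L/2 = 0.02585 m away along the wire.
sinθ₁ = 0.02585/√(0.02585²+0.0259²) = 0.7064; sinθ₂ = 0.02585/√(0.02585²+0.0259²) = 0.7064.
B = (4π×10⁻⁷ × 13.3) / (4π × 0.0259) × (0.7064 + 0.7064) = 7.26×10⁻⁵ T.

B ≈ 72.6 μT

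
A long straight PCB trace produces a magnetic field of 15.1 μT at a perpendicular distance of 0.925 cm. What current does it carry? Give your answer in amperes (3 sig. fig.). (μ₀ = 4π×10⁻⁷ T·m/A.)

For a long straight wire B = μ₀I/(2πd), so I = 2πdB/μ₀.
I = 2π × 0.00925 × 1.51×10⁻⁵ / (4π×10⁻⁷) = 0.698 A.

I ≈ 0.698 A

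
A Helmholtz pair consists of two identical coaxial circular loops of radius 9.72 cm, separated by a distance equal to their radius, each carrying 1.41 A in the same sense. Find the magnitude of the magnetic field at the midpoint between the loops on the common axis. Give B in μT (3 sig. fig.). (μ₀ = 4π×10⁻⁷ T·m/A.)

Each loop contributes B = μ₀IR²/[2(R²+z²)^(3/2)] on the axis, with z measured from that loop.
Loop 1 (z = 0.0486 m): B₁ = 6.52×10⁻⁶ T. Loop 2 (z = 0.0486 m): B₂ = 6.52×10⁻⁶ T.
The fields add: B = B₁ + B₂ = 1.30×10⁻⁵ T.

B ≈ 13.0 μT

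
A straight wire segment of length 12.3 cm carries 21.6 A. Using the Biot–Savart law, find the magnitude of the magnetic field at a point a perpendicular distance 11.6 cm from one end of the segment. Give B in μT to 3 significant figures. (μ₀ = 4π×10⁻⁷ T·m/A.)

B ≈ 13.5 μT

For a finite straight segment, B = (μ₀I/4πd)(sinθ₁ + sinθ₂), where θ₁, θ₂ are the angles from the perpendicular to each end.
The perpendicular foot is at one end, so the two end-offsets along the wire are 0 and L = 0.123 m.
sinθ₁ = 0/√(0²+0.116²) = 0.0000; sinθ₂ = 0.123/√(0.123²+0.116²) = 0.7275.
B = (4π×10⁻⁷ × 21.6) / (4π × 0.116) × (0.0000 + 0.7275) = 1.35×10⁻⁵ T.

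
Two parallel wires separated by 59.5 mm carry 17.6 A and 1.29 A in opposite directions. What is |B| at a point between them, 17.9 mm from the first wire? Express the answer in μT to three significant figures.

B ≈ 203 μT

Each long wire gives B = μ₀I/(2πd). Distances are d₁ = 0.0179 m and d₂ = 0.0416 m.
B₁ = 1.97×10⁻⁴ T, B₂ = 6.20×10⁻⁶ T.
Between antiparallel currents both contributions point the same way, so they add. B = B₁ + B₂ = 1.97×10⁻⁴ + 6.20×10⁻⁶ = 2.03×10⁻⁴ T.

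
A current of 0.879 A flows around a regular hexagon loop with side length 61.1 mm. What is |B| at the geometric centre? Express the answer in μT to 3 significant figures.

Each side is a finite straight segment at perpendicular distance d = a/(2 tan(π/6)) = 0.05291 m from the centre, with end-angles ±π/6.
One side contributes B₁ = (μ₀I/4πd)·2 sin(π/6) = 1.66×10⁻⁶ T.
All 6 sides add in the same direction: B = 6 × 1.66×10⁻⁶ = 9.97×10⁻⁶ T.

B ≈ 9.97 μT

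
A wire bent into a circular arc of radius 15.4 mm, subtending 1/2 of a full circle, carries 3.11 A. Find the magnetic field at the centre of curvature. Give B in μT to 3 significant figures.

The Biot–Savart field of a circular arc at its centre is B = μ₀Iφ/(4πR), with φ = 3.142 rad.
B = (4π×10⁻⁷ × 3.11 × 3.142) / (4π × 0.0154) = 6.34×10⁻⁵ T.

B ≈ 63.4 μT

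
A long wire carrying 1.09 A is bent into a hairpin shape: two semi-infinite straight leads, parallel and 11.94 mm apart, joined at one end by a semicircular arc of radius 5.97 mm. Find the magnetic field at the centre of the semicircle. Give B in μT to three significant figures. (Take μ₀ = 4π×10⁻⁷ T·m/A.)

B ≈ 93.9 μT

The semicircular arc contributes B_arc = μ₀I·π/(4πR) = μ₀I/(4R) = 5.74×10⁻⁵ T.
Each semi-infinite lead is at perpendicular distance R = 0.00597 m from the centre, with the perpendicular foot at its near end, so it contributes μ₀I/(4πR); both point the same way, together 3.65×10⁻⁵ T.
Arc and leads all point the same direction: B = 5.74×10⁻⁵ + 3.65×10⁻⁵ = 9.39×10⁻⁵ T.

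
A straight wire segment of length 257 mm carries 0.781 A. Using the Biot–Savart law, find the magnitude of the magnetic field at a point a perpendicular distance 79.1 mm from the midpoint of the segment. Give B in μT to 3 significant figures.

B ≈ 1.68 μT

For a finite straight segment, B = (μ₀I/4πd)(sinθ₁ + sinθ₂), where θ₁, θ₂ are the angles from the perpendicular to each end.
The perpendicular from the point meets the wire at its midpoint, so each end is L/2 = 0.1285 m away along the wire.
sinθ₁ = 0.1285/√(0.1285²+0.0791²) = 0.8516; sinθ₂ = 0.1285/√(0.1285²+0.0791²) = 0.8516.
B = (4π×10⁻⁷ × 0.781) / (4π × 0.0791) × (0.8516 + 0.8516) = 1.68×10⁻⁶ T.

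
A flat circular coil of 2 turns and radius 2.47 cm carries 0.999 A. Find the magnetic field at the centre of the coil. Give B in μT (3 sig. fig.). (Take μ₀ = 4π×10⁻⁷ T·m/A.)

B ≈ 50.8 μT

For an N-turn flat coil, B = Nμ₀I/(2R) with R = 0.0247 m.
B = 2 × 2.54×10⁻⁵ T = 5.08×10⁻⁵ T.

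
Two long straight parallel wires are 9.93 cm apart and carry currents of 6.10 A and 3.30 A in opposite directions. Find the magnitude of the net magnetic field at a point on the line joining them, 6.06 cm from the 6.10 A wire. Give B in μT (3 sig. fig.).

Each long wire gives B = μ₀I/(2πd). Distances are d₁ = 0.0606 m and d₂ = 0.0387 m.
B₁ = 2.01×10⁻⁵ T, B₂ = 1.71×10⁻⁵ T.
Between antiparallel currents both contributions point the same way, so they add. B = B₁ + B₂ = 2.01×10⁻⁵ + 1.71×10⁻⁵ = 3.72×10⁻⁵ T.

B ≈ 37.2 μT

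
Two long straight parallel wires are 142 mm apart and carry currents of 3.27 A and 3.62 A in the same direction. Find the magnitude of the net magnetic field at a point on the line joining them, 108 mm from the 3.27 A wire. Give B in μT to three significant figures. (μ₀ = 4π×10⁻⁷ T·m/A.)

Each long wire gives B = μ₀I/(2πd). Distances are d₁ = 0.108 m and d₂ = 0.034 m.
B₁ = 6.06×10⁻⁶ T, B₂ = 2.13×10⁻⁵ T.
Between parallel currents the two contributions point in opposite directions, so they subtract. B = |B₁ − B₂| = |6.06×10⁻⁶ − 2.13×10⁻⁵| = 1.52×10⁻⁵ T.

B ≈ 15.2 μT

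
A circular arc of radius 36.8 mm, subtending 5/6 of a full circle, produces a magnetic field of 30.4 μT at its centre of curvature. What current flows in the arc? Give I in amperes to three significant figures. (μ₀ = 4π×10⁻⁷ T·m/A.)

For a circular arc, B = μ₀Iφ/(4πR) with φ in radians; here φ = 5.236 rad.
So I = 4πRB/(μ₀φ) = 4π × 0.0368 × 3.04×10⁻⁵ / (4π×10⁻⁷ × 5.236) = 2.14 A.

I ≈ 2.14 A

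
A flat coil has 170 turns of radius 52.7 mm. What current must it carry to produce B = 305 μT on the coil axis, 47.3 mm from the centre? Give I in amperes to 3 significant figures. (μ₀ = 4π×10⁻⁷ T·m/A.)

For an N-turn coil, B = Nμ₀IR²/[2(R²+z²)^(3/2)] with R = 0.0527 m, z = 0.0473 m, so I = 2B(R²+z²)^(3/2)/(Nμ₀R²) = 2 × 3.05×10⁻⁴ × 3.55×10⁻⁴ / (170 × 4π×10⁻⁷ × 0.002777) = 0.365 A.

I ≈ 0.365 A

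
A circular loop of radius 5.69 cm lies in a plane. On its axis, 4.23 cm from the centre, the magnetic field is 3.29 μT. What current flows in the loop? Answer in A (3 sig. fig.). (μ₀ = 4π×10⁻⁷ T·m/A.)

I ≈ 0.576 A

On the axis of a loop, B = μ₀IR²/[2(R²+z²)^(3/2)], so I = 2B(R²+z²)^(3/2)/(μ₀R²).
R² + z² = 0.003238 + 0.001789 = 0.005027 m²; raised to 3/2 gives 3.56×10⁻⁴ m³.
I = 2 × 3.29×10⁻⁶ × 3.56×10⁻⁴ / (1.26×10⁻⁶ × 0.003238) = 0.576 A.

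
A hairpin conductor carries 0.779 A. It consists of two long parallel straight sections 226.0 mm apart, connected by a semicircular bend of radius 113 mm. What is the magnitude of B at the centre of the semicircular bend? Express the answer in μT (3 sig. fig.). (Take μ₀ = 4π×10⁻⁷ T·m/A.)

B ≈ 3.54 μT

The semicircular arc contributes B_arc = μ₀I·π/(4πR) = μ₀I/(4R) = 2.17×10⁻⁶ T.
Each semi-infinite lead is at perpendicular distance R = 0.113 m from the centre, with the perpendicular foot at its near end, so it contributes μ₀I/(4πR); both point the same way, together 1.38×10⁻⁶ T.
Arc and leads all point the same direction: B = 2.17×10⁻⁶ + 1.38×10⁻⁶ = 3.54×10⁻⁶ T.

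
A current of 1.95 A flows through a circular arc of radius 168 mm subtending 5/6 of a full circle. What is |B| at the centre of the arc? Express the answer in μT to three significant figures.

B ≈ 6.08 μT

The Biot–Savart field of a circular arc at its centre is B = μ₀Iφ/(4πR), with φ = 5.236 rad.
B = (4π×10⁻⁷ × 1.95 × 5.236) / (4π × 0.168) = 6.08×10⁻⁶ T.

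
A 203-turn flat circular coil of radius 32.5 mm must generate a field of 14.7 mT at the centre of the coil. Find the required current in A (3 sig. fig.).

I ≈ 3.75 A

For an N-turn coil, B = Nμ₀I/(2R) with R = 0.0325 m, so I = 2RB/(Nμ₀) = 2 × 0.0325 × 1.47×10⁻² / (203 × 4π×10⁻⁷) = 3.75 A.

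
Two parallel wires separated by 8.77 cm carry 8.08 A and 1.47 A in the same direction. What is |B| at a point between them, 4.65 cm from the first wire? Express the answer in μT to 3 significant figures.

B ≈ 27.6 μT

Each long wire gives B = μ₀I/(2πd). Distances are d₁ = 0.0465 m and d₂ = 0.0412 m.
B₁ = 3.48×10⁻⁵ T, B₂ = 7.14×10⁻⁶ T.
Between parallel currents the two contributions point in opposite directions, so they subtract. B = |B₁ − B₂| = |3.48×10⁻⁵ − 7.14×10⁻⁶| = 2.76×10⁻⁵ T.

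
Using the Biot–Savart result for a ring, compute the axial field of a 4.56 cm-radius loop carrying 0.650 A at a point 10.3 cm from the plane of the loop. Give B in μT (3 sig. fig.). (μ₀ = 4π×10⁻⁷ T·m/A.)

B ≈ 0.594 μT

On the axis of a circular loop, B = μ₀IR² / [2(R²+z²)^(3/2)].
R² + z² = (0.0456)² + (0.103)² = 0.01269 m², and (R²+z²)^(3/2) = 1.43×10⁻³ m³.
B = (4π×10⁻⁷ × 0.650 × 0.002079) / (2 × 1.43×10⁻³) = 5.94×10⁻⁷ T.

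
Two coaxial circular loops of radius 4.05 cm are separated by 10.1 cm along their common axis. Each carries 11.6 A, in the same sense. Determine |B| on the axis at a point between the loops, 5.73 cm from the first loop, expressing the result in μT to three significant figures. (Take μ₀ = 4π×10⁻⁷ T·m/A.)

Each loop contributes B = μ₀IR²/[2(R²+z²)^(3/2)] on the axis, with z measured from that loop.
Loop 1 (z = 0.0573 m): B₁ = 3.46×10⁻⁵ T. Loop 2 (z = 0.0437 m): B₂ = 5.65×10⁻⁵ T.
The fields add: B = B₁ + B₂ = 9.11×10⁻⁵ T.

B ≈ 91.1 μT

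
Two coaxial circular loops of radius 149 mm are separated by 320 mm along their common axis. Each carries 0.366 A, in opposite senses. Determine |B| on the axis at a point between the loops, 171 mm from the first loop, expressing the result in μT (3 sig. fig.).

Each loop contributes B = μ₀IR²/[2(R²+z²)^(3/2)] on the axis, with z measured from that loop.
Loop 1 (z = 0.171 m): B₁ = 4.38×10⁻⁷ T. Loop 2 (z = 0.149 m): B₂ = 5.46×10⁻⁷ T.
The fields oppose: B = |B₁ − B₂| = 1.08×10⁻⁷ T.

B ≈ 0.108 μT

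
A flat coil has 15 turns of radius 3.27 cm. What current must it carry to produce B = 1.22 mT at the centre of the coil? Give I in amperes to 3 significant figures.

I ≈ 4.23 A

For an N-turn coil, B = Nμ₀I/(2R) with R = 0.0327 m, so I = 2RB/(Nμ₀) = 2 × 0.0327 × 1.22×10⁻³ / (15 × 4π×10⁻⁷) = 4.23 A.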